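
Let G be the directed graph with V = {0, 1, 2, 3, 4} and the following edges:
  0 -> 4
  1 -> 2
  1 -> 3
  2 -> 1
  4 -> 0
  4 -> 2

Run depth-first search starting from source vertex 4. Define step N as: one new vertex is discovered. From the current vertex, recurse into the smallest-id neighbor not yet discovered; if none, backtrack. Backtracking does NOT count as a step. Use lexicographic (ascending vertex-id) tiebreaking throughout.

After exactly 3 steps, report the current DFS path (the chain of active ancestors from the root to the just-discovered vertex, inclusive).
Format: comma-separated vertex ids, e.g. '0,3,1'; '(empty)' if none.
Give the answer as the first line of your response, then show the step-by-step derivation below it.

4,2

step 1: discover 4; path=4; order=4
step 2: discover 0; path=4>0; order=4,0
step 3: discover 2; path=4>2; order=4,0,2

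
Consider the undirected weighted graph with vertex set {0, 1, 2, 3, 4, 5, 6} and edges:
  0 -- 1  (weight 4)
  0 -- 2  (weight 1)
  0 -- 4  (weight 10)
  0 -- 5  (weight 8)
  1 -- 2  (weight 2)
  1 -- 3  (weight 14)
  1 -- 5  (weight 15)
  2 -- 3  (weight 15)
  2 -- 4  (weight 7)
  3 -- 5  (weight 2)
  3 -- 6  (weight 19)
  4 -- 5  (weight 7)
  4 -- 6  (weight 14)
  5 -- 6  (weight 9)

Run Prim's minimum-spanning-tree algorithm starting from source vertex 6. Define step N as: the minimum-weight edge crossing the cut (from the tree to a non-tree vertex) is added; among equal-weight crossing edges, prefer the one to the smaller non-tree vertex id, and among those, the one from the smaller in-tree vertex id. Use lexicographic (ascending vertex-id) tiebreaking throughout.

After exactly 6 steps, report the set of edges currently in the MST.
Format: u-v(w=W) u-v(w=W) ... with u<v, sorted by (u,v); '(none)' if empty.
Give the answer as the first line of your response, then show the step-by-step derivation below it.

0-2(w=1) 1-2(w=2) 2-4(w=7) 3-5(w=2) 4-5(w=7) 5-6(w=9)

step 1: add edge 5-6 (w=9); MST = {5-6(w=9)}
step 2: add edge 3-5 (w=2); MST = {3-5(w=2) 5-6(w=9)}
step 3: add edge 4-5 (w=7); MST = {3-5(w=2) 4-5(w=7) 5-6(w=9)}
step 4: add edge 2-4 (w=7); MST = {2-4(w=7) 3-5(w=2) 4-5(w=7) 5-6(w=9)}
step 5: add edge 0-2 (w=1); MST = {0-2(w=1) 2-4(w=7) 3-5(w=2) 4-5(w=7) 5-6(w=9)}
step 6: add edge 1-2 (w=2); MST = {0-2(w=1) 1-2(w=2) 2-4(w=7) 3-5(w=2) 4-5(w=7) 5-6(w=9)}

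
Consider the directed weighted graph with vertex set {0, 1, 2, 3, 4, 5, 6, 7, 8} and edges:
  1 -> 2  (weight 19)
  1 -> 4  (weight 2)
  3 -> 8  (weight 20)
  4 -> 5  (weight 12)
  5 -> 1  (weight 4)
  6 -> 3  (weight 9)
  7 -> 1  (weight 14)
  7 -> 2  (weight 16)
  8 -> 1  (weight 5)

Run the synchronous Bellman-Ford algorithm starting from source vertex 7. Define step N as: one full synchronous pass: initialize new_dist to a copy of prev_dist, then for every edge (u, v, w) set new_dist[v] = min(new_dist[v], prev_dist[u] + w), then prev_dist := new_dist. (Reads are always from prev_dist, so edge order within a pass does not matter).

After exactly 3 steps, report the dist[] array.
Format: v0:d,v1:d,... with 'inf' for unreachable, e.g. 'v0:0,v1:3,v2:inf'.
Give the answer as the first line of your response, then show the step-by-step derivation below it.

v0:inf,v1:14,v2:16,v3:inf,v4:16,v5:28,v6:inf,v7:0,v8:inf

step 1: dist = v0:inf,v1:14,v2:16,v3:inf,v4:inf,v5:inf,v6:inf,v7:0,v8:inf
step 2: dist = v0:inf,v1:14,v2:16,v3:inf,v4:16,v5:inf,v6:inf,v7:0,v8:inf
step 3: dist = v0:inf,v1:14,v2:16,v3:inf,v4:16,v5:28,v6:inf,v7:0,v8:inf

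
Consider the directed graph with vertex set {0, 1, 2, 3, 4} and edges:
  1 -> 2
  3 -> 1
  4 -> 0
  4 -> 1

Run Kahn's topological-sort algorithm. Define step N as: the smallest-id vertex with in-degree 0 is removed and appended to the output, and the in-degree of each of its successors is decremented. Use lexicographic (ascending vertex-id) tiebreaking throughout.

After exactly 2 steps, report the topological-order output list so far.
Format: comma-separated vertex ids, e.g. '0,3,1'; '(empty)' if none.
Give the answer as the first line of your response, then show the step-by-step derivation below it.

3,4

step 1: output 3; order=[3]; indeg=(1,1,1,0,0)
step 2: output 4; order=[3,4]; indeg=(0,0,1,0,0)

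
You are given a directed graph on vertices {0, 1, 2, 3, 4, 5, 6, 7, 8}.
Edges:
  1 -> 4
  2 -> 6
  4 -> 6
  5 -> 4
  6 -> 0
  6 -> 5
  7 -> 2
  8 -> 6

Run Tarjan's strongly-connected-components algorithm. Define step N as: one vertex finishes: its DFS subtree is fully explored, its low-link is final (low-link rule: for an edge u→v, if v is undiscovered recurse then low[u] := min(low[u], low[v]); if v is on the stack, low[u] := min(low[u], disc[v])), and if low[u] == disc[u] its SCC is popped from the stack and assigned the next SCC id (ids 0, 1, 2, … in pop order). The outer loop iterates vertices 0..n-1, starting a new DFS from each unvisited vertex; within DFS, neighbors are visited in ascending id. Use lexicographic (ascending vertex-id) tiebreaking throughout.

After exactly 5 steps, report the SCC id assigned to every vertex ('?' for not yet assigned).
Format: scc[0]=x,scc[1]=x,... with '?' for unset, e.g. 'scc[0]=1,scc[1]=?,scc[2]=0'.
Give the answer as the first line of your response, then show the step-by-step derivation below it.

scc[0]=0,scc[1]=2,scc[2]=?,scc[3]=?,scc[4]=1,scc[5]=1,scc[6]=1,scc[7]=?,scc[8]=?

step 1: low=(low[0]=0,low[1]=?,low[2]=?,low[3]=?,low[4]=?,low[5]=?,low[6]=?,low[7]=?,low[8]=?); scc=(scc[0]=0,scc[1]=?,scc[2]=?,scc[3]=?,scc[4]=?,scc[5]=?,scc[6]=?,scc[7]=?,scc[8]=?)
step 2: low=(low[0]=0,low[1]=1,low[2]=?,low[3]=?,low[4]=2,low[5]=2,low[6]=3,low[7]=?,low[8]=?); scc=(scc[0]=0,scc[1]=?,scc[2]=?,scc[3]=?,scc[4]=?,scc[5]=?,scc[6]=?,scc[7]=?,scc[8]=?)
step 3: low=(low[0]=0,low[1]=1,low[2]=?,low[3]=?,low[4]=2,low[5]=2,low[6]=2,low[7]=?,low[8]=?); scc=(scc[0]=0,scc[1]=?,scc[2]=?,scc[3]=?,scc[4]=?,scc[5]=?,scc[6]=?,scc[7]=?,scc[8]=?)
step 4: low=(low[0]=0,low[1]=1,low[2]=?,low[3]=?,low[4]=2,low[5]=2,low[6]=2,low[7]=?,low[8]=?); scc=(scc[0]=0,scc[1]=?,scc[2]=?,scc[3]=?,scc[4]=1,scc[5]=1,scc[6]=1,scc[7]=?,scc[8]=?)
step 5: low=(low[0]=0,low[1]=1,low[2]=?,low[3]=?,low[4]=2,low[5]=2,low[6]=2,low[7]=?,low[8]=?); scc=(scc[0]=0,scc[1]=2,scc[2]=?,scc[3]=?,scc[4]=1,scc[5]=1,scc[6]=1,scc[7]=?,scc[8]=?)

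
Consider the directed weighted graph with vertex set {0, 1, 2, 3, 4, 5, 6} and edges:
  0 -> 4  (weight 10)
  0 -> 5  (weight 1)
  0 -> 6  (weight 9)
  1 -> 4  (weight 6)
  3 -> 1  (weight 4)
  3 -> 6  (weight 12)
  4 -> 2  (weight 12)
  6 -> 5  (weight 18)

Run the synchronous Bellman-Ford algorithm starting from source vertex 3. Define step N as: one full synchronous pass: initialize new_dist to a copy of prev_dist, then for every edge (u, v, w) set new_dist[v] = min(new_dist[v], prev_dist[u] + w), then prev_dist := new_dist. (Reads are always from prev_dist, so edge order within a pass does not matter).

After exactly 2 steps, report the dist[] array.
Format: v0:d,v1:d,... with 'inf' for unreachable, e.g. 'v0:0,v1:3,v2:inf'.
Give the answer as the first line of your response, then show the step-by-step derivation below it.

v0:inf,v1:4,v2:inf,v3:0,v4:10,v5:30,v6:12

step 1: dist = v0:inf,v1:4,v2:inf,v3:0,v4:inf,v5:inf,v6:12
step 2: dist = v0:inf,v1:4,v2:inf,v3:0,v4:10,v5:30,v6:12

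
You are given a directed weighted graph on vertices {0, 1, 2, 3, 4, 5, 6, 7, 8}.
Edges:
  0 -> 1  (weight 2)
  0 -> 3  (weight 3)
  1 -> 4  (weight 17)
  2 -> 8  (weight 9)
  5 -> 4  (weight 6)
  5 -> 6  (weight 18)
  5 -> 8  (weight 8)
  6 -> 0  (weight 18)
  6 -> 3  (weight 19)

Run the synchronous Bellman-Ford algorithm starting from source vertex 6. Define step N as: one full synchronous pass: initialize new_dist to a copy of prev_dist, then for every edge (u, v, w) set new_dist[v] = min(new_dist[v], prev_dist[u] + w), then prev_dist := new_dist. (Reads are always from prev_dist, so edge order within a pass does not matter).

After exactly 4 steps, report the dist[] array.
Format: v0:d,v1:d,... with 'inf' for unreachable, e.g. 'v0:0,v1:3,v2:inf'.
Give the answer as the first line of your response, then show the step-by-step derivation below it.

v0:18,v1:20,v2:inf,v3:19,v4:37,v5:inf,v6:0,v7:inf,v8:inf

step 1: dist = v0:18,v1:inf,v2:inf,v3:19,v4:inf,v5:inf,v6:0,v7:inf,v8:inf
step 2: dist = v0:18,v1:20,v2:inf,v3:19,v4:inf,v5:inf,v6:0,v7:inf,v8:inf
step 3: dist = v0:18,v1:20,v2:inf,v3:19,v4:37,v5:inf,v6:0,v7:inf,v8:inf
step 4: dist = v0:18,v1:20,v2:inf,v3:19,v4:37,v5:inf,v6:0,v7:inf,v8:inf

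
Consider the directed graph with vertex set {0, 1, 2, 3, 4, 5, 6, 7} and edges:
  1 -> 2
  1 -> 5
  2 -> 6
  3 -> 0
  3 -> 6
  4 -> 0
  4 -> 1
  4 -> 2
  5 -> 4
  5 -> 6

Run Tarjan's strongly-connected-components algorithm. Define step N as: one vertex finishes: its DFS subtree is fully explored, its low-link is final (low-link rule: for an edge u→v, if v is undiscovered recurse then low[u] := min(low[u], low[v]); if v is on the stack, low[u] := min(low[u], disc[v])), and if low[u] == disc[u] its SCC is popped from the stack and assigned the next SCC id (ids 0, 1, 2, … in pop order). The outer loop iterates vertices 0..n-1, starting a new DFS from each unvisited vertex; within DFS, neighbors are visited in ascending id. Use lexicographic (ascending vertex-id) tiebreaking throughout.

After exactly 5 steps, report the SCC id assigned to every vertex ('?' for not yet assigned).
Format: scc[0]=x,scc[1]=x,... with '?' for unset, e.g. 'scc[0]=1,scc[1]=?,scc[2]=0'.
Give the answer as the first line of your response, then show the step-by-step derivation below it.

scc[0]=0,scc[1]=?,scc[2]=2,scc[3]=?,scc[4]=?,scc[5]=?,scc[6]=1,scc[7]=?

step 1: low=(low[0]=0,low[1]=?,low[2]=?,low[3]=?,low[4]=?,low[5]=?,low[6]=?,low[7]=?); scc=(scc[0]=0,scc[1]=?,scc[2]=?,scc[3]=?,scc[4]=?,scc[5]=?,scc[6]=?,scc[7]=?)
step 2: low=(low[0]=0,low[1]=1,low[2]=2,low[3]=?,low[4]=?,low[5]=?,low[6]=3,low[7]=?); scc=(scc[0]=0,scc[1]=?,scc[2]=?,scc[3]=?,scc[4]=?,scc[5]=?,scc[6]=1,scc[7]=?)
step 3: low=(low[0]=0,low[1]=1,low[2]=2,low[3]=?,low[4]=?,low[5]=?,low[6]=3,low[7]=?); scc=(scc[0]=0,scc[1]=?,scc[2]=2,scc[3]=?,scc[4]=?,scc[5]=?,scc[6]=1,scc[7]=?)
step 4: low=(low[0]=0,low[1]=1,low[2]=2,low[3]=?,low[4]=1,low[5]=4,low[6]=3,low[7]=?); scc=(scc[0]=0,scc[1]=?,scc[2]=2,scc[3]=?,scc[4]=?,scc[5]=?,scc[6]=1,scc[7]=?)
step 5: low=(low[0]=0,low[1]=1,low[2]=2,low[3]=?,low[4]=1,low[5]=1,low[6]=3,low[7]=?); scc=(scc[0]=0,scc[1]=?,scc[2]=2,scc[3]=?,scc[4]=?,scc[5]=?,scc[6]=1,scc[7]=?)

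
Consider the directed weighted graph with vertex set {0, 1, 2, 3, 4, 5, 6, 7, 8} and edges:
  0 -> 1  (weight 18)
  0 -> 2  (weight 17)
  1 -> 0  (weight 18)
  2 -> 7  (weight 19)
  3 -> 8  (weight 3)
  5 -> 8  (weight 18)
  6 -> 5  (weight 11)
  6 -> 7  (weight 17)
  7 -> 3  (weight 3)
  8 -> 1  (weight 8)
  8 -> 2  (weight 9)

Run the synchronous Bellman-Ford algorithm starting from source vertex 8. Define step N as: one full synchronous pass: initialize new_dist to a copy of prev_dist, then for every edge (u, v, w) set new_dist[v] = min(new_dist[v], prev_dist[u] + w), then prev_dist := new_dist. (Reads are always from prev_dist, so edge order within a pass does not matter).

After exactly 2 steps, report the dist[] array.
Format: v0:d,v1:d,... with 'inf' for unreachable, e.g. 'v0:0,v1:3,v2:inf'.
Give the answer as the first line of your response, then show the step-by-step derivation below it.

v0:26,v1:8,v2:9,v3:inf,v4:inf,v5:inf,v6:inf,v7:28,v8:0

step 1: dist = v0:inf,v1:8,v2:9,v3:inf,v4:inf,v5:inf,v6:inf,v7:inf,v8:0
step 2: dist = v0:26,v1:8,v2:9,v3:inf,v4:inf,v5:inf,v6:inf,v7:28,v8:0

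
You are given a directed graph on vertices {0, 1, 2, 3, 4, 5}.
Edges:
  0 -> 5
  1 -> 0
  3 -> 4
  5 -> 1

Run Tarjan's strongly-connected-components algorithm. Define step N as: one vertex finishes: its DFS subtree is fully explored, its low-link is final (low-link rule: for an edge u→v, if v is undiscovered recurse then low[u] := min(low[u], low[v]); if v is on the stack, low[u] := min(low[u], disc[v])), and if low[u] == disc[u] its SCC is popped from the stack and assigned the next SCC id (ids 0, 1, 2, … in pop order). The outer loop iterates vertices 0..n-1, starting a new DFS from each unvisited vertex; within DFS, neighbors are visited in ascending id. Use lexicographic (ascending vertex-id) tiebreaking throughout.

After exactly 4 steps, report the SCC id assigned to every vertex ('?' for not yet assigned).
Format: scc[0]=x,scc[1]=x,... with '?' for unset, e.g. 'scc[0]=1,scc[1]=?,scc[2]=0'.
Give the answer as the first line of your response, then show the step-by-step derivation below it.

scc[0]=0,scc[1]=0,scc[2]=1,scc[3]=?,scc[4]=?,scc[5]=0

step 1: low=(low[0]=0,low[1]=0,low[2]=?,low[3]=?,low[4]=?,low[5]=1); scc=(scc[0]=?,scc[1]=?,scc[2]=?,scc[3]=?,scc[4]=?,scc[5]=?)
step 2: low=(low[0]=0,low[1]=0,low[2]=?,low[3]=?,low[4]=?,low[5]=0); scc=(scc[0]=?,scc[1]=?,scc[2]=?,scc[3]=?,scc[4]=?,scc[5]=?)
step 3: low=(low[0]=0,low[1]=0,low[2]=?,low[3]=?,low[4]=?,low[5]=0); scc=(scc[0]=0,scc[1]=0,scc[2]=?,scc[3]=?,scc[4]=?,scc[5]=0)
step 4: low=(low[0]=0,low[1]=0,low[2]=3,low[3]=?,low[4]=?,low[5]=0); scc=(scc[0]=0,scc[1]=0,scc[2]=1,scc[3]=?,scc[4]=?,scc[5]=0)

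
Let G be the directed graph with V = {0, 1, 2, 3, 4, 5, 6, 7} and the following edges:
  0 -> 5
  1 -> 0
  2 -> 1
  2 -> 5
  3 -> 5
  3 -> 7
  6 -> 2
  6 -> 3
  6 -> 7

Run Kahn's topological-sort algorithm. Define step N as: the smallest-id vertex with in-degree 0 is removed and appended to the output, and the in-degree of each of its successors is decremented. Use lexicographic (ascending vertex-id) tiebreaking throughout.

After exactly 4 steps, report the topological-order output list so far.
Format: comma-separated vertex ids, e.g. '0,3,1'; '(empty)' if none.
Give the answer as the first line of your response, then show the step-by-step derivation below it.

4,6,2,1

step 1: output 4; order=[4]; indeg=(1,1,1,1,0,3,0,2)
step 2: output 6; order=[4,6]; indeg=(1,1,0,0,0,3,0,1)
step 3: output 2; order=[4,6,2]; indeg=(1,0,0,0,0,2,0,1)
step 4: output 1; order=[4,6,2,1]; indeg=(0,0,0,0,0,2,0,1)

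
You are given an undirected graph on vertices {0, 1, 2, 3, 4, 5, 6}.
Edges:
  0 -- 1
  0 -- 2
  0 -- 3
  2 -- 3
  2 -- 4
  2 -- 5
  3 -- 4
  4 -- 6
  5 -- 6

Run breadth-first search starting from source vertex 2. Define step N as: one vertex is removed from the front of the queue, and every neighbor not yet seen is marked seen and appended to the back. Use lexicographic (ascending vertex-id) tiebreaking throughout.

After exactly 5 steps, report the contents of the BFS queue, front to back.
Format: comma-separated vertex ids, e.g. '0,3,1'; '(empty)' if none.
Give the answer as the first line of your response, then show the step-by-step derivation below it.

1,6

step 1: dequeue 2; queue=[0,3,4,5]; order=2
step 2: dequeue 0; queue=[3,4,5,1]; order=2,0
step 3: dequeue 3; queue=[4,5,1]; order=2,0,3
step 4: dequeue 4; queue=[5,1,6]; order=2,0,3,4
step 5: dequeue 5; queue=[1,6]; order=2,0,3,4,5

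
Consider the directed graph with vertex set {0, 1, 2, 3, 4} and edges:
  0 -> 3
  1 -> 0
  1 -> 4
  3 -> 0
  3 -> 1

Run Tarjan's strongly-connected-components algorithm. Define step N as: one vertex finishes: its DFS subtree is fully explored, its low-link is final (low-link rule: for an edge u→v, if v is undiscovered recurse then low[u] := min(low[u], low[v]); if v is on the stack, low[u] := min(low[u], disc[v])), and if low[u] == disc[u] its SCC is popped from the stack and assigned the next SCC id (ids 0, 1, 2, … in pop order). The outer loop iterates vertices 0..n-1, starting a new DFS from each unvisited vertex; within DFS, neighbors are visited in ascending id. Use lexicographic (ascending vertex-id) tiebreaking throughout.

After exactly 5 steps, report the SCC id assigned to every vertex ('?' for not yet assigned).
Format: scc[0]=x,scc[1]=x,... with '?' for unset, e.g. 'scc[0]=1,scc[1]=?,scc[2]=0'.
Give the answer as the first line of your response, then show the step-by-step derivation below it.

scc[0]=1,scc[1]=1,scc[2]=2,scc[3]=1,scc[4]=0

step 1: low=(low[0]=0,low[1]=0,low[2]=?,low[3]=0,low[4]=3); scc=(scc[0]=?,scc[1]=?,scc[2]=?,scc[3]=?,scc[4]=0)
step 2: low=(low[0]=0,low[1]=0,low[2]=?,low[3]=0,low[4]=3); scc=(scc[0]=?,scc[1]=?,scc[2]=?,scc[3]=?,scc[4]=0)
step 3: low=(low[0]=0,low[1]=0,low[2]=?,low[3]=0,low[4]=3); scc=(scc[0]=?,scc[1]=?,scc[2]=?,scc[3]=?,scc[4]=0)
step 4: low=(low[0]=0,low[1]=0,low[2]=?,low[3]=0,low[4]=3); scc=(scc[0]=1,scc[1]=1,scc[2]=?,scc[3]=1,scc[4]=0)
step 5: low=(low[0]=0,low[1]=0,low[2]=4,low[3]=0,low[4]=3); scc=(scc[0]=1,scc[1]=1,scc[2]=2,scc[3]=1,scc[4]=0)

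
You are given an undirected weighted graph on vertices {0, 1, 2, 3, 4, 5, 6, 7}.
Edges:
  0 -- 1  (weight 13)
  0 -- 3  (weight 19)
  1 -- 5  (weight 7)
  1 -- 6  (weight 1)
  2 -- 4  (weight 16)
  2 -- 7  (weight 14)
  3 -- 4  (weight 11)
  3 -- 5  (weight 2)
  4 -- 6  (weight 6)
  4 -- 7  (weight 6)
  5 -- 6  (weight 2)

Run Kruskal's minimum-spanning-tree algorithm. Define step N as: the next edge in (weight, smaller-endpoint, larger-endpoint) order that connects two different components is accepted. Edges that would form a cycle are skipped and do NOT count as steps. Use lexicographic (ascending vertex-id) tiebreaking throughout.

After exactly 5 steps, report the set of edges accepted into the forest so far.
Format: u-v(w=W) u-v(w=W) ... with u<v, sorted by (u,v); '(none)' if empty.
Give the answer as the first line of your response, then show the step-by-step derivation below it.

1-6(w=1) 3-5(w=2) 4-6(w=6) 4-7(w=6) 5-6(w=2)

step 1: add edge 1-6 (w=1); MST = {1-6(w=1)}
step 2: add edge 3-5 (w=2); MST = {1-6(w=1) 3-5(w=2)}
step 3: add edge 5-6 (w=2); MST = {1-6(w=1) 3-5(w=2) 5-6(w=2)}
step 4: add edge 4-6 (w=6); MST = {1-6(w=1) 3-5(w=2) 4-6(w=6) 5-6(w=2)}
step 5: add edge 4-7 (w=6); MST = {1-6(w=1) 3-5(w=2) 4-6(w=6) 4-7(w=6) 5-6(w=2)}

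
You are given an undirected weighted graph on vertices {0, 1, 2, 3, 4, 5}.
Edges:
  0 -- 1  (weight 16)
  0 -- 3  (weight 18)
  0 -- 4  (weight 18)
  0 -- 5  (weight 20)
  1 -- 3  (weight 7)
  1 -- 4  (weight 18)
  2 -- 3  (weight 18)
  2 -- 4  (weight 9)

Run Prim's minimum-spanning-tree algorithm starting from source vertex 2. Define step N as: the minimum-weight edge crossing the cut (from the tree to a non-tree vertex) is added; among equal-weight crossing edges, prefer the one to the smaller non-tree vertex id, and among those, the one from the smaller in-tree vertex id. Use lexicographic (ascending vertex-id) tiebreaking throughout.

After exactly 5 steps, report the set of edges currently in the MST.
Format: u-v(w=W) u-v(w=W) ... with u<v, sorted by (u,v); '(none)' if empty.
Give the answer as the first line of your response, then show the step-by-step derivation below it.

0-1(w=16) 0-4(w=18) 0-5(w=20) 1-3(w=7) 2-4(w=9)

step 1: add edge 2-4 (w=9); MST = {2-4(w=9)}
step 2: add edge 0-4 (w=18); MST = {0-4(w=18) 2-4(w=9)}
step 3: add edge 0-1 (w=16); MST = {0-1(w=16) 0-4(w=18) 2-4(w=9)}
step 4: add edge 1-3 (w=7); MST = {0-1(w=16) 0-4(w=18) 1-3(w=7) 2-4(w=9)}
step 5: add edge 0-5 (w=20); MST = {0-1(w=16) 0-4(w=18) 0-5(w=20) 1-3(w=7) 2-4(w=9)}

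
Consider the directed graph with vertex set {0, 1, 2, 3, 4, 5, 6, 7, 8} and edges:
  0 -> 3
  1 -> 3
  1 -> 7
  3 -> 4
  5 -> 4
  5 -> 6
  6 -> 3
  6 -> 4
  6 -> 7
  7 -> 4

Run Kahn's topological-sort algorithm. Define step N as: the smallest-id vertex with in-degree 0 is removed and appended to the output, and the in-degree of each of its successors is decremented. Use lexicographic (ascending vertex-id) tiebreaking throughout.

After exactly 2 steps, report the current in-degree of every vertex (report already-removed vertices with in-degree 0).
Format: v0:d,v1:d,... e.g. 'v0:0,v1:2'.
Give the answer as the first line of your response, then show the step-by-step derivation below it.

v0:0,v1:0,v2:0,v3:1,v4:4,v5:0,v6:1,v7:1,v8:0

step 1: output 0; order=[0]; indeg=(0,0,0,2,4,0,1,2,0)
step 2: output 1; order=[0,1]; indeg=(0,0,0,1,4,0,1,1,0)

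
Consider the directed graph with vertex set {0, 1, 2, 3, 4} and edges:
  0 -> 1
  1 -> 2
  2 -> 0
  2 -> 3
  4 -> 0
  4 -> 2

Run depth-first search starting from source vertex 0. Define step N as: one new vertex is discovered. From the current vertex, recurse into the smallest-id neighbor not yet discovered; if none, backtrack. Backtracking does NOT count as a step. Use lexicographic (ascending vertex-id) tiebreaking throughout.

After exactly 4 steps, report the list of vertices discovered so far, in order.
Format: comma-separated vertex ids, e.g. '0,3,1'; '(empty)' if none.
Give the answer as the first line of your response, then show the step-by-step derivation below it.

0,1,2,3

step 1: discover 0; path=0; order=0
step 2: discover 1; path=0>1; order=0,1
step 3: discover 2; path=0>1>2; order=0,1,2
step 4: discover 3; path=0>1>2>3; order=0,1,2,3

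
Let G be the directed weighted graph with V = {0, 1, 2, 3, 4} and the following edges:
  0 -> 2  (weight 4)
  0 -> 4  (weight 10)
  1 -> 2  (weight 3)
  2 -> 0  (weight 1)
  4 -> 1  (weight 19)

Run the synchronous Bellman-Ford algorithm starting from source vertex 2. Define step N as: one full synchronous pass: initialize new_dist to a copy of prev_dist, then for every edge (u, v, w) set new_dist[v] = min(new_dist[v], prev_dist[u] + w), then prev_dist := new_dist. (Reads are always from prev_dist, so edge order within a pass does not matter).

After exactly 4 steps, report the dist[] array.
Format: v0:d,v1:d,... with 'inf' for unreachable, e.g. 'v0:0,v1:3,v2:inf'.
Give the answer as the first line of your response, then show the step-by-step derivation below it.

v0:1,v1:30,v2:0,v3:inf,v4:11

step 1: dist = v0:1,v1:inf,v2:0,v3:inf,v4:inf
step 2: dist = v0:1,v1:inf,v2:0,v3:inf,v4:11
step 3: dist = v0:1,v1:30,v2:0,v3:inf,v4:11
step 4: dist = v0:1,v1:30,v2:0,v3:inf,v4:11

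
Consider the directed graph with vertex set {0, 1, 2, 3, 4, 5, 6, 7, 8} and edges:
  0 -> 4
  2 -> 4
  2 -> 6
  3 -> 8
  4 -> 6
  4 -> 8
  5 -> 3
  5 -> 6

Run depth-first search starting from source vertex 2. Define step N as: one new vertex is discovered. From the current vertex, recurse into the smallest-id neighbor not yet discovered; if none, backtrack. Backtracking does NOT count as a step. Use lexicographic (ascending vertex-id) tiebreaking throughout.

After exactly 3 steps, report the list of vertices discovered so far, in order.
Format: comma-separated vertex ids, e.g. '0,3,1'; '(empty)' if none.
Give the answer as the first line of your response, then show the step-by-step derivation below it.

2,4,6

step 1: discover 2; path=2; order=2
step 2: discover 4; path=2>4; order=2,4
step 3: discover 6; path=2>4>6; order=2,4,6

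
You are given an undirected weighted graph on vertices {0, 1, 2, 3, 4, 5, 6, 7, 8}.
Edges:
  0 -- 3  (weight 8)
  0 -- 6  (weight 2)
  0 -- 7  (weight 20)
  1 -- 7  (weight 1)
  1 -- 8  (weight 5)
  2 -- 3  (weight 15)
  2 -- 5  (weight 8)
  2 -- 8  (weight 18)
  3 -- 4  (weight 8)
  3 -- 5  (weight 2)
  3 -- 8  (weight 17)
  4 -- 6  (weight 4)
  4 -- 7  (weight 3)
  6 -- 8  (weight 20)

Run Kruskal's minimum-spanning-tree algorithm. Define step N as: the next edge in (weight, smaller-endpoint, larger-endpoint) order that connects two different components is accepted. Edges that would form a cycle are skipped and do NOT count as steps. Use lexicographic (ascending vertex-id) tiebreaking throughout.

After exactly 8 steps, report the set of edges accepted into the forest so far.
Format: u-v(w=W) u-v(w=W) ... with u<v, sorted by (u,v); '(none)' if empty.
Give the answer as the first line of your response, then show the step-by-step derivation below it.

0-3(w=8) 0-6(w=2) 1-7(w=1) 1-8(w=5) 2-5(w=8) 3-5(w=2) 4-6(w=4) 4-7(w=3)

step 1: add edge 1-7 (w=1); MST = {1-7(w=1)}
step 2: add edge 0-6 (w=2); MST = {0-6(w=2) 1-7(w=1)}
step 3: add edge 3-5 (w=2); MST = {0-6(w=2) 1-7(w=1) 3-5(w=2)}
step 4: add edge 4-7 (w=3); MST = {0-6(w=2) 1-7(w=1) 3-5(w=2) 4-7(w=3)}
step 5: add edge 4-6 (w=4); MST = {0-6(w=2) 1-7(w=1) 3-5(w=2) 4-6(w=4) 4-7(w=3)}
step 6: add edge 1-8 (w=5); MST = {0-6(w=2) 1-7(w=1) 1-8(w=5) 3-5(w=2) 4-6(w=4) 4-7(w=3)}
step 7: add edge 0-3 (w=8); MST = {0-3(w=8) 0-6(w=2) 1-7(w=1) 1-8(w=5) 3-5(w=2) 4-6(w=4) 4-7(w=3)}
step 8: add edge 2-5 (w=8); MST = {0-3(w=8) 0-6(w=2) 1-7(w=1) 1-8(w=5) 2-5(w=8) 3-5(w=2) 4-6(w=4) 4-7(w=3)}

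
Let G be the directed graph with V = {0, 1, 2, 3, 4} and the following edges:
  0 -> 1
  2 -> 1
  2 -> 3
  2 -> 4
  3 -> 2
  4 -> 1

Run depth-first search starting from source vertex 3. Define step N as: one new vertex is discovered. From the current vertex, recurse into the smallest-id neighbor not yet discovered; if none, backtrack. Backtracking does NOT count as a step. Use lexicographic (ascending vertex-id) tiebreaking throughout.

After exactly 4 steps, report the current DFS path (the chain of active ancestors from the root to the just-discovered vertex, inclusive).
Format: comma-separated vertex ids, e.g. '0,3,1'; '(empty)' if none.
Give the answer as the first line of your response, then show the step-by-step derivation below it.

3,2,4

step 1: discover 3; path=3; order=3
step 2: discover 2; path=3>2; order=3,2
step 3: discover 1; path=3>2>1; order=3,2,1
step 4: discover 4; path=3>2>4; order=3,2,1,4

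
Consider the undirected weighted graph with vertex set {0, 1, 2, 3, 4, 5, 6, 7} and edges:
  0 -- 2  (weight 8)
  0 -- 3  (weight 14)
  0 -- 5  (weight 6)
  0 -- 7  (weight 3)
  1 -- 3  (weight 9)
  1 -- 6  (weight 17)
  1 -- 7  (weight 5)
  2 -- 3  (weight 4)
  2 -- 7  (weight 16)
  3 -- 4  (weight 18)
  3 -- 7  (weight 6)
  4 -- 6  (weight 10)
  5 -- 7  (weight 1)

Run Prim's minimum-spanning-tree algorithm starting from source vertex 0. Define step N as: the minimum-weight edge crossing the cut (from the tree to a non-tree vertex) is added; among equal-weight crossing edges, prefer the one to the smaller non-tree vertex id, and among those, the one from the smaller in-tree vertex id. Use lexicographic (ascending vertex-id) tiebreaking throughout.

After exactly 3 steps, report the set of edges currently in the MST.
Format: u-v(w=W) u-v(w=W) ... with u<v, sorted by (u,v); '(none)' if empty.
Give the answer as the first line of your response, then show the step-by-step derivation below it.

0-7(w=3) 1-7(w=5) 5-7(w=1)

step 1: add edge 0-7 (w=3); MST = {0-7(w=3)}
step 2: add edge 5-7 (w=1); MST = {0-7(w=3) 5-7(w=1)}
step 3: add edge 1-7 (w=5); MST = {0-7(w=3) 1-7(w=5) 5-7(w=1)}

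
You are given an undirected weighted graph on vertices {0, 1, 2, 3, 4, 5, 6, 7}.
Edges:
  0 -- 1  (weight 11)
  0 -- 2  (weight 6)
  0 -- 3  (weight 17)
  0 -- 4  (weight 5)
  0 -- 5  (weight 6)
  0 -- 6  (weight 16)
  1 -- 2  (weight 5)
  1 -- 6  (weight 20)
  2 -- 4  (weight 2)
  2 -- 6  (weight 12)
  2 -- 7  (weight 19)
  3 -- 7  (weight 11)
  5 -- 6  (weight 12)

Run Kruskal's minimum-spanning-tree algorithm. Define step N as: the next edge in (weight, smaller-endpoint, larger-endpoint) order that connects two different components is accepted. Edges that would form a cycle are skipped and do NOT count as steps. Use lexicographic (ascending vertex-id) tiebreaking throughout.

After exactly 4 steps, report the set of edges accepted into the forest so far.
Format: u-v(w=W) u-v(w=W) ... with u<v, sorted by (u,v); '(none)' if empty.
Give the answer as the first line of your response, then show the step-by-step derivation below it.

0-4(w=5) 0-5(w=6) 1-2(w=5) 2-4(w=2)

step 1: add edge 2-4 (w=2); MST = {2-4(w=2)}
step 2: add edge 0-4 (w=5); MST = {0-4(w=5) 2-4(w=2)}
step 3: add edge 1-2 (w=5); MST = {0-4(w=5) 1-2(w=5) 2-4(w=2)}
step 4: add edge 0-5 (w=6); MST = {0-4(w=5) 0-5(w=6) 1-2(w=5) 2-4(w=2)}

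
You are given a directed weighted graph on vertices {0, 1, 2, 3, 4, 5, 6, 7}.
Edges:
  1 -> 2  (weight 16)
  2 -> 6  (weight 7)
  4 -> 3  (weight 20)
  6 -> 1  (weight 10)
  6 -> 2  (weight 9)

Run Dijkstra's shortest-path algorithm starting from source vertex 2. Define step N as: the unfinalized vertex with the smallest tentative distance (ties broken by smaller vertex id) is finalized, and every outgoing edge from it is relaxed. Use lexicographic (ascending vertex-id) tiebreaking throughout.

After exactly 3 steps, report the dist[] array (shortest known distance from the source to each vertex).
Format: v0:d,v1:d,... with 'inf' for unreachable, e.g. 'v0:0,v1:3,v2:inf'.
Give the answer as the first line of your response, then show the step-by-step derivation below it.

v0:inf,v1:17,v2:0,v3:inf,v4:inf,v5:inf,v6:7,v7:inf

step 1: dist = v0:inf,v1:inf,v2:0,v3:inf,v4:inf,v5:inf,v6:7,v7:inf
step 2: dist = v0:inf,v1:17,v2:0,v3:inf,v4:inf,v5:inf,v6:7,v7:inf
step 3: dist = v0:inf,v1:17,v2:0,v3:inf,v4:inf,v5:inf,v6:7,v7:inf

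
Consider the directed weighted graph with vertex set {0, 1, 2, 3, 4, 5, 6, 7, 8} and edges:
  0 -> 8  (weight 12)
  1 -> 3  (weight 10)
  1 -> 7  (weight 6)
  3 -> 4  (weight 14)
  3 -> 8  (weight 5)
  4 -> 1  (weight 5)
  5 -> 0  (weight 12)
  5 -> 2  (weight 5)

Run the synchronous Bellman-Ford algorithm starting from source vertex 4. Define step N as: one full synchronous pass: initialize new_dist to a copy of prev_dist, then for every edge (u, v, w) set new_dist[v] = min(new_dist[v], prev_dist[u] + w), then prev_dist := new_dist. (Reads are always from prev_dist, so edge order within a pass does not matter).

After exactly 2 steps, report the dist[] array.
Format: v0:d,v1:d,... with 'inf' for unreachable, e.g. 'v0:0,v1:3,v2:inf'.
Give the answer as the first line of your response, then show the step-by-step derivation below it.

v0:inf,v1:5,v2:inf,v3:15,v4:0,v5:inf,v6:inf,v7:11,v8:inf

step 1: dist = v0:inf,v1:5,v2:inf,v3:inf,v4:0,v5:inf,v6:inf,v7:inf,v8:inf
step 2: dist = v0:inf,v1:5,v2:inf,v3:15,v4:0,v5:inf,v6:inf,v7:11,v8:inf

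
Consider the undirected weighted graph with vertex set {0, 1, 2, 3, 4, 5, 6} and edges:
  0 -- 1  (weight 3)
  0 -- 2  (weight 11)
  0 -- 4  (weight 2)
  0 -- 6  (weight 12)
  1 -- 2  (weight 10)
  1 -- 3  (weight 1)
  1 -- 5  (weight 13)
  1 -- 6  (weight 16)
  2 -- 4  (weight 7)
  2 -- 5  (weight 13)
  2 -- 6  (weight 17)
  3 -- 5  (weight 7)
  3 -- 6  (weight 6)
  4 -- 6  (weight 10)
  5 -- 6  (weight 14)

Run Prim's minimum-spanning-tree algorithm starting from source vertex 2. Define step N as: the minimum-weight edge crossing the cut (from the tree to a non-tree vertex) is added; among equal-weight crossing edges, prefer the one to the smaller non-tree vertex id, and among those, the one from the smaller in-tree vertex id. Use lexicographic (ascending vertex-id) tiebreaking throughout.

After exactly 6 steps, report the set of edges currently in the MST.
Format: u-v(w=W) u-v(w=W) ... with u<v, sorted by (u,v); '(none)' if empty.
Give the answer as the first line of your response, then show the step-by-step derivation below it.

0-1(w=3) 0-4(w=2) 1-3(w=1) 2-4(w=7) 3-5(w=7) 3-6(w=6)

step 1: add edge 2-4 (w=7); MST = {2-4(w=7)}
step 2: add edge 0-4 (w=2); MST = {0-4(w=2) 2-4(w=7)}
step 3: add edge 0-1 (w=3); MST = {0-1(w=3) 0-4(w=2) 2-4(w=7)}
step 4: add edge 1-3 (w=1); MST = {0-1(w=3) 0-4(w=2) 1-3(w=1) 2-4(w=7)}
step 5: add edge 3-6 (w=6); MST = {0-1(w=3) 0-4(w=2) 1-3(w=1) 2-4(w=7) 3-6(w=6)}
step 6: add edge 3-5 (w=7); MST = {0-1(w=3) 0-4(w=2) 1-3(w=1) 2-4(w=7) 3-5(w=7) 3-6(w=6)}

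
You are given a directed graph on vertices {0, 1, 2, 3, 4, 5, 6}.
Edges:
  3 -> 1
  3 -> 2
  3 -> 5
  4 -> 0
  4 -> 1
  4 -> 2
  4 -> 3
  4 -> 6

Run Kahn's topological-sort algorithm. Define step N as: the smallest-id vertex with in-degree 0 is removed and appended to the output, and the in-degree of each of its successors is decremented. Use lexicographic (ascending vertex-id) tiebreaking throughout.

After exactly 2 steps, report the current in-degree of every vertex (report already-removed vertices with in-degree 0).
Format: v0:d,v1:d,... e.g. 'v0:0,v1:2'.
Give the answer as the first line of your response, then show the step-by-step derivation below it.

v0:0,v1:1,v2:1,v3:0,v4:0,v5:1,v6:0

step 1: output 4; order=[4]; indeg=(0,1,1,0,0,1,0)
step 2: output 0; order=[4,0]; indeg=(0,1,1,0,0,1,0)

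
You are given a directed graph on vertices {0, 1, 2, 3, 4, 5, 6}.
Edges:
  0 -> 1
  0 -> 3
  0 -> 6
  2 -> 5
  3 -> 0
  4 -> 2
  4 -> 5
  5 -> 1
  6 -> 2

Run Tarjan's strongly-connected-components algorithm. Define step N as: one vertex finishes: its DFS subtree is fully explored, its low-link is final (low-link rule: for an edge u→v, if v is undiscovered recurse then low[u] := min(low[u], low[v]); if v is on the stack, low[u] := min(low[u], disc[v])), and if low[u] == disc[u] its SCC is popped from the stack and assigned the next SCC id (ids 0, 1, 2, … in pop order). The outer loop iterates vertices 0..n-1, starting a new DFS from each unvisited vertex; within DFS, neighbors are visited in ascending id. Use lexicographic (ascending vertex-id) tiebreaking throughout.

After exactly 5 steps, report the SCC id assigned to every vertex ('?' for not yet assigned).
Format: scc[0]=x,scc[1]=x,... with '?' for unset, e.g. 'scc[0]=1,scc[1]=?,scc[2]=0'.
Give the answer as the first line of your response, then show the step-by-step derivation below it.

scc[0]=?,scc[1]=0,scc[2]=2,scc[3]=?,scc[4]=?,scc[5]=1,scc[6]=3

step 1: low=(low[0]=0,low[1]=1,low[2]=?,low[3]=?,low[4]=?,low[5]=?,low[6]=?); scc=(scc[0]=?,scc[1]=0,scc[2]=?,scc[3]=?,scc[4]=?,scc[5]=?,scc[6]=?)
step 2: low=(low[0]=0,low[1]=1,low[2]=?,low[3]=0,low[4]=?,low[5]=?,low[6]=?); scc=(scc[0]=?,scc[1]=0,scc[2]=?,scc[3]=?,scc[4]=?,scc[5]=?,scc[6]=?)
step 3: low=(low[0]=0,low[1]=1,low[2]=4,low[3]=0,low[4]=?,low[5]=5,low[6]=3); scc=(scc[0]=?,scc[1]=0,scc[2]=?,scc[3]=?,scc[4]=?,scc[5]=1,scc[6]=?)
step 4: low=(low[0]=0,low[1]=1,low[2]=4,low[3]=0,low[4]=?,low[5]=5,low[6]=3); scc=(scc[0]=?,scc[1]=0,scc[2]=2,scc[3]=?,scc[4]=?,scc[5]=1,scc[6]=?)
step 5: low=(low[0]=0,low[1]=1,low[2]=4,low[3]=0,low[4]=?,low[5]=5,low[6]=3); scc=(scc[0]=?,scc[1]=0,scc[2]=2,scc[3]=?,scc[4]=?,scc[5]=1,scc[6]=3)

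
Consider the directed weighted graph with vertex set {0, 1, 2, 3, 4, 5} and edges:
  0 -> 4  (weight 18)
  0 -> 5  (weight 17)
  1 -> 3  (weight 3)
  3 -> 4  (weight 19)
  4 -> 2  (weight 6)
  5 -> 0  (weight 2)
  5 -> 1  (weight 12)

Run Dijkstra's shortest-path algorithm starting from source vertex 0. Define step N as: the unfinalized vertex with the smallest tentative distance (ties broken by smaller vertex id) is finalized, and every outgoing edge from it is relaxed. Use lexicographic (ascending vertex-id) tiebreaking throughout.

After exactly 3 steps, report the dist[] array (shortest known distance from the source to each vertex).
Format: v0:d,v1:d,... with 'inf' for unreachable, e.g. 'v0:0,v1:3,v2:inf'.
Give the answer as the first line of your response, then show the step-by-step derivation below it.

v0:0,v1:29,v2:24,v3:inf,v4:18,v5:17

step 1: dist = v0:0,v1:inf,v2:inf,v3:inf,v4:18,v5:17
step 2: dist = v0:0,v1:29,v2:inf,v3:inf,v4:18,v5:17
step 3: dist = v0:0,v1:29,v2:24,v3:inf,v4:18,v5:17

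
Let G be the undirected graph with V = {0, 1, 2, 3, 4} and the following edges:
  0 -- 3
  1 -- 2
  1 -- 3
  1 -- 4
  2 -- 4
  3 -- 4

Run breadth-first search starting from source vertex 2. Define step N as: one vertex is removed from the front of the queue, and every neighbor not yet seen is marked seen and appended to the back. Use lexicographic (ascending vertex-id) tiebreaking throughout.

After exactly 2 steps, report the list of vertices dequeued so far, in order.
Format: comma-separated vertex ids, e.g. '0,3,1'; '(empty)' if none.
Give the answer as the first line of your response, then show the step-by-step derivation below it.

2,1

step 1: dequeue 2; queue=[1,4]; order=2
step 2: dequeue 1; queue=[4,3]; order=2,1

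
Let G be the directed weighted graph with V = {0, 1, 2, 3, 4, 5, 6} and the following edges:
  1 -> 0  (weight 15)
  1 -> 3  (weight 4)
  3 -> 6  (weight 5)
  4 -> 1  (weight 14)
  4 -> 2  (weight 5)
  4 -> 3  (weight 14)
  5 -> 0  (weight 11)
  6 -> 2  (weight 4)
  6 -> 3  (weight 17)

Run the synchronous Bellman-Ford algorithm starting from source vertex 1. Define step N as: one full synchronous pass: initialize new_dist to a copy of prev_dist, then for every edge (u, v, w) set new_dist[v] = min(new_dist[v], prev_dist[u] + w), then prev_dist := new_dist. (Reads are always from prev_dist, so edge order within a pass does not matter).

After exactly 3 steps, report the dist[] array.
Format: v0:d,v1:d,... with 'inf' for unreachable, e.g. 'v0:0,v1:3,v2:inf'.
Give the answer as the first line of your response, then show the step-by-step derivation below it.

v0:15,v1:0,v2:13,v3:4,v4:inf,v5:inf,v6:9

step 1: dist = v0:15,v1:0,v2:inf,v3:4,v4:inf,v5:inf,v6:inf
step 2: dist = v0:15,v1:0,v2:inf,v3:4,v4:inf,v5:inf,v6:9
step 3: dist = v0:15,v1:0,v2:13,v3:4,v4:inf,v5:inf,v6:9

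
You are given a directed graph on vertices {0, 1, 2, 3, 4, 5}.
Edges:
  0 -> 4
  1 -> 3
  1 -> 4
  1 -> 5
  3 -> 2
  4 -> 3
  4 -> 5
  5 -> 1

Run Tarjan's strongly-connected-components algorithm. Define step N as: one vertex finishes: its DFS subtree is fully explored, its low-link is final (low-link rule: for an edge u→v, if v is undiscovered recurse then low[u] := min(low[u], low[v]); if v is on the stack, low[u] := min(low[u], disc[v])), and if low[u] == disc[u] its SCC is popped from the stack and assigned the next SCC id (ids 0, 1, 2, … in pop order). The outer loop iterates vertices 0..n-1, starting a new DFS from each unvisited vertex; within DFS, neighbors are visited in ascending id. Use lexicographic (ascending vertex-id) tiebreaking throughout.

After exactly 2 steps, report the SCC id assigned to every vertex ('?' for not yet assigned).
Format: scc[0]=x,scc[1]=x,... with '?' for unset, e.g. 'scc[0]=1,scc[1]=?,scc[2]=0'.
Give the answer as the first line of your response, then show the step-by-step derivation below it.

scc[0]=?,scc[1]=?,scc[2]=0,scc[3]=1,scc[4]=?,scc[5]=?

step 1: low=(low[0]=0,low[1]=?,low[2]=3,low[3]=2,low[4]=1,low[5]=?); scc=(scc[0]=?,scc[1]=?,scc[2]=0,scc[3]=?,scc[4]=?,scc[5]=?)
step 2: low=(low[0]=0,low[1]=?,low[2]=3,low[3]=2,low[4]=1,low[5]=?); scc=(scc[0]=?,scc[1]=?,scc[2]=0,scc[3]=1,scc[4]=?,scc[5]=?)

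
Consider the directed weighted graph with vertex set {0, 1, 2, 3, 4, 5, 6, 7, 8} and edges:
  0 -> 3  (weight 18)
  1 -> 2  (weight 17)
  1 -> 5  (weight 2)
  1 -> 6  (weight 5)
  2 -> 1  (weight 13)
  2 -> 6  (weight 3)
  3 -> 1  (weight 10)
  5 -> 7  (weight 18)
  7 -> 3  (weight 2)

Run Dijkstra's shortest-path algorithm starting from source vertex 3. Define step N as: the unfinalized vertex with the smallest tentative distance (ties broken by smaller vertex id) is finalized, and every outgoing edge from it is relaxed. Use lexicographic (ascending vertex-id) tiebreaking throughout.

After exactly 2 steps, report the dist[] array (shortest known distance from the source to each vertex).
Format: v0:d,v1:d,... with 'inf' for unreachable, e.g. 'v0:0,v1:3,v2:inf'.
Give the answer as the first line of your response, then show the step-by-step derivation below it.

v0:inf,v1:10,v2:27,v3:0,v4:inf,v5:12,v6:15,v7:inf,v8:inf

step 1: dist = v0:inf,v1:10,v2:inf,v3:0,v4:inf,v5:inf,v6:inf,v7:inf,v8:inf
step 2: dist = v0:inf,v1:10,v2:27,v3:0,v4:inf,v5:12,v6:15,v7:inf,v8:inf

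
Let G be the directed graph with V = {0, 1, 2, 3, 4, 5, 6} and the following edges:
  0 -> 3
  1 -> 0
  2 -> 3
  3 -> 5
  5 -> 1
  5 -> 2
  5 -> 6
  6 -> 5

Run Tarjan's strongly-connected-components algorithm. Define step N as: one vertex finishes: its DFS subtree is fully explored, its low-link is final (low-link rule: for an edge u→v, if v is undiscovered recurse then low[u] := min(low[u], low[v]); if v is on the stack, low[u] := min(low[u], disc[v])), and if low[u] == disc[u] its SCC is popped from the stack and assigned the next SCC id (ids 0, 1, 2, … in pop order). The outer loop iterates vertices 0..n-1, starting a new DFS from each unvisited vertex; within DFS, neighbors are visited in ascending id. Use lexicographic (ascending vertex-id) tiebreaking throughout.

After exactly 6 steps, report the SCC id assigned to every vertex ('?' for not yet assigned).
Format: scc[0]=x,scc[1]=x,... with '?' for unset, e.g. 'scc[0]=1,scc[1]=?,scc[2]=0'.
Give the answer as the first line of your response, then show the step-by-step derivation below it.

scc[0]=0,scc[1]=0,scc[2]=0,scc[3]=0,scc[4]=?,scc[5]=0,scc[6]=0

step 1: low=(low[0]=0,low[1]=0,low[2]=?,low[3]=1,low[4]=?,low[5]=2,low[6]=?); scc=(scc[0]=?,scc[1]=?,scc[2]=?,scc[3]=?,scc[4]=?,scc[5]=?,scc[6]=?)
step 2: low=(low[0]=0,low[1]=0,low[2]=1,low[3]=1,low[4]=?,low[5]=0,low[6]=?); scc=(scc[0]=?,scc[1]=?,scc[2]=?,scc[3]=?,scc[4]=?,scc[5]=?,scc[6]=?)
step 3: low=(low[0]=0,low[1]=0,low[2]=1,low[3]=1,low[4]=?,low[5]=0,low[6]=2); scc=(scc[0]=?,scc[1]=?,scc[2]=?,scc[3]=?,scc[4]=?,scc[5]=?,scc[6]=?)
step 4: low=(low[0]=0,low[1]=0,low[2]=1,low[3]=1,low[4]=?,low[5]=0,low[6]=2); scc=(scc[0]=?,scc[1]=?,scc[2]=?,scc[3]=?,scc[4]=?,scc[5]=?,scc[6]=?)
step 5: low=(low[0]=0,low[1]=0,low[2]=1,low[3]=0,low[4]=?,low[5]=0,low[6]=2); scc=(scc[0]=?,scc[1]=?,scc[2]=?,scc[3]=?,scc[4]=?,scc[5]=?,scc[6]=?)
step 6: low=(low[0]=0,low[1]=0,low[2]=1,low[3]=0,low[4]=?,low[5]=0,low[6]=2); scc=(scc[0]=0,scc[1]=0,scc[2]=0,scc[3]=0,scc[4]=?,scc[5]=0,scc[6]=0)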